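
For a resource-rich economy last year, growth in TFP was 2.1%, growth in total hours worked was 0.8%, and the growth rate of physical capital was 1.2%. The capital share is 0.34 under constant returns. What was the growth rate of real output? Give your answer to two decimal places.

Real output grew 3.04%.

Labor's share = 1 − 0.34 = 0.66.
Physical capital: 0.34 × 1.2 = 0.408 pp.
Total hours worked: 0.66 × 0.8 = 0.528 pp.
Output growth = 2.1 + 0.936 = 3.036%.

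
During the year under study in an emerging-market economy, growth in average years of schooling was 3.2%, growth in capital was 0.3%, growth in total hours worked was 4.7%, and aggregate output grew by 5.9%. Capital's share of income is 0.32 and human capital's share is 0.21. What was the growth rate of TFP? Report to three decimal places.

Labor's share = 1 − 0.32 − 0.21 = 0.47.
Capital: 0.32 × 0.3 = 0.096 pp.
Average years of schooling: 0.21 × 3.2 = 0.672 pp.
Total hours worked: 0.47 × 4.7 = 2.209 pp.
TFP growth = 5.9 − 2.977 = 2.923%.

TFP growth was 2.923%.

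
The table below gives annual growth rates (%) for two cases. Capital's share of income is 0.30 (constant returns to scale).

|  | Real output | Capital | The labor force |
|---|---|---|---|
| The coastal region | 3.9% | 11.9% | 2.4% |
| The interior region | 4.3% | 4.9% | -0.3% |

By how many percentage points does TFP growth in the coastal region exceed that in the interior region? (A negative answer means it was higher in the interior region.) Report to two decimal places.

Labor's share = 1 − 0.3 = 0.7.
The coastal region: TFP = 3.9 − 3.57 − 1.68 = -1.35%.
The interior region: TFP = 4.3 − 1.47 + 0.21 = 3.04%.
Difference = -1.35 − (3.04) = -4.39 pp.

-4.39 percentage points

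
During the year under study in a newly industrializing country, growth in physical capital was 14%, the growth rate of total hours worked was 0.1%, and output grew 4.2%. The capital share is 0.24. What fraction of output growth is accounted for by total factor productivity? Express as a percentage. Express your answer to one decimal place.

Labor's share = 1 − 0.24 = 0.76.
Physical capital: 0.24 × 14 = 3.36 pp.
Total hours worked: 0.76 × 0.1 = 0.076 pp.
TFP growth = 4.2 − 3.436 = 0.764%.
TFP share of growth = 0.764 / 4.2 × 100 = 18.19%.

18.2%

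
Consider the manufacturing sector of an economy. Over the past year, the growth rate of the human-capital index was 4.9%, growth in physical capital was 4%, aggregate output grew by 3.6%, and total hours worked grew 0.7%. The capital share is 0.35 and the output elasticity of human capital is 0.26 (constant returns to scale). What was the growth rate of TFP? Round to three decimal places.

Labor's share = 1 − 0.35 − 0.26 = 0.39.
Physical capital: 0.35 × 4 = 1.4 pp.
The human-capital index: 0.26 × 4.9 = 1.274 pp.
Total hours worked: 0.39 × 0.7 = 0.273 pp.
TFP growth = 3.6 − 2.947 = 0.653%.

TFP grew 0.653%.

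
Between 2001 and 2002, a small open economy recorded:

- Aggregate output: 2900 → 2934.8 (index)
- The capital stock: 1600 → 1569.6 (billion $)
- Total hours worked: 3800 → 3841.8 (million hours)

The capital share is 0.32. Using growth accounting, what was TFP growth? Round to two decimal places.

Aggregate output growth = (2934.8 − 2900) / 2900 = 1.2%.
The capital stock growth = (1569.6 − 1600) / 1600 = -1.9%.
Total hours worked growth = (3841.8 − 3800) / 3800 = 1.1%.
Labor's share = 1 − 0.32 = 0.68.
The capital stock: 0.32 × (-1.9) = -0.608 pp.
Total hours worked: 0.68 × 1.1 = 0.748 pp.
TFP growth = 1.2 − 0.14 = 1.06%.

TFP grew 1.06%.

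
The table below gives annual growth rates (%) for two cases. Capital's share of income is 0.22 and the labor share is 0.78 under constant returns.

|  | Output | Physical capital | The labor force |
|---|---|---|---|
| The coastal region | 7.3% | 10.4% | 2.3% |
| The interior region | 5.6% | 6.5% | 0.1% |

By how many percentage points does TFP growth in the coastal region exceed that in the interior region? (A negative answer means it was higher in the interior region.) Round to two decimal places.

-0.87 percentage points

Labor's share = 1 − 0.22 = 0.78.
The coastal region: TFP = 7.3 − 2.288 − 1.794 = 3.218%.
The interior region: TFP = 5.6 − 1.43 − 0.078 = 4.092%.
Difference = 3.218 − (4.092) = -0.874 pp.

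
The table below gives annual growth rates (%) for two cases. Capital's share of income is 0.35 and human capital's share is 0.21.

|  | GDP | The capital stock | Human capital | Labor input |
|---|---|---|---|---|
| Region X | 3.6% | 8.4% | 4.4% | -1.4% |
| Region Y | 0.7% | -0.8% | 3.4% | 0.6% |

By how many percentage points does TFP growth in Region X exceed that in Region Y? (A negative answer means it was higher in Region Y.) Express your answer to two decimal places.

0.35 percentage points

Labor's share = 1 − 0.35 − 0.21 = 0.44.
Region X: TFP = 3.6 − 2.94 − 0.924 + 0.616 = 0.352%.
Region Y: TFP = 0.7 + 0.28 − 0.714 − 0.264 = 0.002%.
Difference = 0.352 − (0.002) = 0.35 pp.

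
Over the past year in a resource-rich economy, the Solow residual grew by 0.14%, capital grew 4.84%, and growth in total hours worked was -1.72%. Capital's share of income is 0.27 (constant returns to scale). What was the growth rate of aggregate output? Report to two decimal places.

Aggregate output growth was 0.19%.

Labor's share = 1 − 0.27 = 0.73.
Capital: 0.27 × 4.84 = 1.3068 pp.
Total hours worked: 0.73 × (-1.72) = -1.2556 pp.
Output growth = 0.14 + 0.0512 = 0.1912%.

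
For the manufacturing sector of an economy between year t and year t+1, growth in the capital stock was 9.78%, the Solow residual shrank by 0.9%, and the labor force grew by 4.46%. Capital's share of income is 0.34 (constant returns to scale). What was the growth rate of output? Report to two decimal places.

Labor's share = 1 − 0.34 = 0.66.
The capital stock: 0.34 × 9.78 = 3.3252 pp.
The labor force: 0.66 × 4.46 = 2.9436 pp.
Output growth = -0.9 + 6.2688 = 5.3688%.

5.37%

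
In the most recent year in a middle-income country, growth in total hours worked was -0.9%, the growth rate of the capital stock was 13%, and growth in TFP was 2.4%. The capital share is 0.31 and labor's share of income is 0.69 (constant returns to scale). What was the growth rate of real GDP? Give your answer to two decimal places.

Labor's share = 1 − 0.31 = 0.69.
The capital stock: 0.31 × 13 = 4.03 pp.
Total hours worked: 0.69 × (-0.9) = -0.621 pp.
Output growth = 2.4 + 3.409 = 5.809%.

5.81%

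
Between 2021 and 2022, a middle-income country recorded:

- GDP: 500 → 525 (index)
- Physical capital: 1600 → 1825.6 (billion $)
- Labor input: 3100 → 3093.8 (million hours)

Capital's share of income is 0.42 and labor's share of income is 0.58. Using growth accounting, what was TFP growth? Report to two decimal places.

GDP growth = (525 − 500) / 500 = 5%.
Physical capital growth = (1825.6 − 1600) / 1600 = 14.1%.
Labor input growth = (3093.8 − 3100) / 3100 = -0.2%.
Labor's share = 1 − 0.42 = 0.58.
Physical capital: 0.42 × 14.1 = 5.922 pp.
Labor input: 0.58 × (-0.2) = -0.116 pp.
TFP growth = 5 − 5.806 = -0.806%.

-0.81%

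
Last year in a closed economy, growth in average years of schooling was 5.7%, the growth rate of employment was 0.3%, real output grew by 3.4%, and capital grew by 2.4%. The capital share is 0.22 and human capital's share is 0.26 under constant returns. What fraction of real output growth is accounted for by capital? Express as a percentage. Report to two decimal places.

Capital contributed 0.22 × 2.4 = 0.528 pp.
Share of growth = 0.528 / 3.4 × 100 = 15.5294%.

15.53%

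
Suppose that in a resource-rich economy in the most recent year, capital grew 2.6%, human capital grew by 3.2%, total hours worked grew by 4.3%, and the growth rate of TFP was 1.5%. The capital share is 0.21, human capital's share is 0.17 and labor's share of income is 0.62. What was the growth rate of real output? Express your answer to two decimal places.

5.26%

Labor's share = 1 − 0.21 − 0.17 = 0.62.
Capital: 0.21 × 2.6 = 0.546 pp.
Human capital: 0.17 × 3.2 = 0.544 pp.
Total hours worked: 0.62 × 4.3 = 2.666 pp.
Output growth = 1.5 + 3.756 = 5.256%.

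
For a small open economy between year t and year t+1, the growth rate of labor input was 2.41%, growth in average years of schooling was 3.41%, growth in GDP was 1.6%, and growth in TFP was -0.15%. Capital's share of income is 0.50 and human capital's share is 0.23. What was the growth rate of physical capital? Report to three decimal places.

Labor's share = 1 − 0.5 − 0.23 = 0.27.
gY = gA + 0.23×3.41 + 0.27×2.41 + 0.5×g.
0.5×g = 1.6 + 0.15 − 1.435 = 0.315.
g = 0.315 / 0.5 = 0.63%.

0.630%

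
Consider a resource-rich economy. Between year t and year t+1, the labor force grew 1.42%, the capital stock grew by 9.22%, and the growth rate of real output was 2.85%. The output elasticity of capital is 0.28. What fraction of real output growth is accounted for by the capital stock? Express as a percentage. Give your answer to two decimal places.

The capital stock accounted for 90.58% of growth.

The capital stock contributed 0.28 × 9.22 = 2.5816 pp.
Share of growth = 2.5816 / 2.85 × 100 = 90.5825%.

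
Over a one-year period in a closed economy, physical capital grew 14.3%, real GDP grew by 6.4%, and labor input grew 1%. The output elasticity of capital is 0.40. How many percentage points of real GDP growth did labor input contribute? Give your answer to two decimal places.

0.60 percentage points

Labor's share = 1 − 0.4 = 0.6.
Contribution = share × growth = 0.6 × 1 = 0.6 pp.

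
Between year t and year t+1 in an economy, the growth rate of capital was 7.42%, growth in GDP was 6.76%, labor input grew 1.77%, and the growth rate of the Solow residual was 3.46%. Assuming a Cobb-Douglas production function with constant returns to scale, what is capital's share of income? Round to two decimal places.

α = 0.27

gY = gA + α·gK + (1−α)·gL, so gY − gA − gL = α(gK − gL).
6.76 − 3.46 − 1.77 = α × (7.42 − 1.77).
1.53 = 5.65 α, so α = 0.2708.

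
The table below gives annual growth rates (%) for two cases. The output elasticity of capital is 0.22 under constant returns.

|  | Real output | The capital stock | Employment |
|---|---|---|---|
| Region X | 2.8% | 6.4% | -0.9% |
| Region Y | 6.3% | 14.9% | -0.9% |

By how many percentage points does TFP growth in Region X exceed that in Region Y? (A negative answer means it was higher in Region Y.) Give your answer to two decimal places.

-1.63 percentage points

Labor's share = 1 − 0.22 = 0.78.
Region X: TFP = 2.8 − 1.408 + 0.702 = 2.094%.
Region Y: TFP = 6.3 − 3.278 + 0.702 = 3.724%.
Difference = 2.094 − (3.724) = -1.63 pp.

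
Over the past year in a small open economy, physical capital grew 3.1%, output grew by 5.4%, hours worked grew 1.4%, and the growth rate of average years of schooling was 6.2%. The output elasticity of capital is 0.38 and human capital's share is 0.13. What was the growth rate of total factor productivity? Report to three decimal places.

2.730%

Labor's share = 1 − 0.38 − 0.13 = 0.49.
Physical capital: 0.38 × 3.1 = 1.178 pp.
Average years of schooling: 0.13 × 6.2 = 0.806 pp.
Hours worked: 0.49 × 1.4 = 0.686 pp.
TFP growth = 5.4 − 2.67 = 2.73%.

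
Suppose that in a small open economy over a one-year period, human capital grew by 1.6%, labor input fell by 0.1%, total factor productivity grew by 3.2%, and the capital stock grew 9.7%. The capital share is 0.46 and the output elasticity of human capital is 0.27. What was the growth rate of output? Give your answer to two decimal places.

8.07%

Labor's share = 1 − 0.46 − 0.27 = 0.27.
The capital stock: 0.46 × 9.7 = 4.462 pp.
Human capital: 0.27 × 1.6 = 0.432 pp.
Labor input: 0.27 × (-0.1) = -0.027 pp.
Output growth = 3.2 + 4.867 = 8.067%.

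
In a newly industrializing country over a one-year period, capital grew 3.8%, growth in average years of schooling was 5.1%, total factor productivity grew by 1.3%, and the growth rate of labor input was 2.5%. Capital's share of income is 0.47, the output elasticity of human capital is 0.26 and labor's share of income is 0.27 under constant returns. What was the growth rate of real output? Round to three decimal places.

Labor's share = 1 − 0.47 − 0.26 = 0.27.
Capital: 0.47 × 3.8 = 1.786 pp.
Average years of schooling: 0.26 × 5.1 = 1.326 pp.
Labor input: 0.27 × 2.5 = 0.675 pp.
Output growth = 1.3 + 3.787 = 5.087%.

Real output grew 5.087%.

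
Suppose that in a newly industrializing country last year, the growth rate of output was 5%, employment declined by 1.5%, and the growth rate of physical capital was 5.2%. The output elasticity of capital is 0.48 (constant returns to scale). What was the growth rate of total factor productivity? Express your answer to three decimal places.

Total factor productivity grew 3.284%.

Labor's share = 1 − 0.48 = 0.52.
Physical capital: 0.48 × 5.2 = 2.496 pp.
Employment: 0.52 × (-1.5) = -0.78 pp.
TFP growth = 5 − 1.716 = 3.284%.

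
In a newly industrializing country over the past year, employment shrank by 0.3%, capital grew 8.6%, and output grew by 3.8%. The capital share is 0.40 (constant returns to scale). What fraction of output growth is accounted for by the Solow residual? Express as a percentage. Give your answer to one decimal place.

Labor's share = 1 − 0.4 = 0.6.
Capital: 0.4 × 8.6 = 3.44 pp.
Employment: 0.6 × (-0.3) = -0.18 pp.
TFP growth = 3.8 − 3.26 = 0.54%.
TFP share of growth = 0.54 / 3.8 × 100 = 14.211%.

14.2%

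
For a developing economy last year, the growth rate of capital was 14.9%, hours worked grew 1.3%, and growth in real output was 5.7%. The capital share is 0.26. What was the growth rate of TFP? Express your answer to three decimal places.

0.864%

Labor's share = 1 − 0.26 = 0.74.
Capital: 0.26 × 14.9 = 3.874 pp.
Hours worked: 0.74 × 1.3 = 0.962 pp.
TFP growth = 5.7 − 4.836 = 0.864%.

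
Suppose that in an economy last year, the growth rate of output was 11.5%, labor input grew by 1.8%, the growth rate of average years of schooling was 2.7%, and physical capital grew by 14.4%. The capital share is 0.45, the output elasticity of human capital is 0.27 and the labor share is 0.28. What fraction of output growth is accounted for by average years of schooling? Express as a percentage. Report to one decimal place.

Average years of schooling contributed 0.27 × 2.7 = 0.729 pp.
Share of growth = 0.729 / 11.5 × 100 = 6.339%.

6.3%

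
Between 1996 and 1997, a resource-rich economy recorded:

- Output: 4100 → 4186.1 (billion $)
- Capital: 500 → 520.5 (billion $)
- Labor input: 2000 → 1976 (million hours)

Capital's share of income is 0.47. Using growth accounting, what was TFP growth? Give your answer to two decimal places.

0.81%

Output growth = (4186.1 − 4100) / 4100 = 2.1%.
Capital growth = (520.5 − 500) / 500 = 4.1%.
Labor input growth = (1976 − 2000) / 2000 = -1.2%.
Labor's share = 1 − 0.47 = 0.53.
Capital: 0.47 × 4.1 = 1.927 pp.
Labor input: 0.53 × (-1.2) = -0.636 pp.
TFP growth = 2.1 − 1.291 = 0.809%.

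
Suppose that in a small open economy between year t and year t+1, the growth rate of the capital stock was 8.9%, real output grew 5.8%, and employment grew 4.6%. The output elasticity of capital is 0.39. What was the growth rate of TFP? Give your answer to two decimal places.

-0.48%

Labor's share = 1 − 0.39 = 0.61.
The capital stock: 0.39 × 8.9 = 3.471 pp.
Employment: 0.61 × 4.6 = 2.806 pp.
TFP growth = 5.8 − 6.277 = -0.477%.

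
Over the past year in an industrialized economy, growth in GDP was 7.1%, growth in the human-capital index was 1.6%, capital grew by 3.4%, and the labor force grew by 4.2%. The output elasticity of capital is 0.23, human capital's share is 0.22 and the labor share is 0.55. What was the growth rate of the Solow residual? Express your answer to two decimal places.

3.66%

Labor's share = 1 − 0.23 − 0.22 = 0.55.
Capital: 0.23 × 3.4 = 0.782 pp.
The human-capital index: 0.22 × 1.6 = 0.352 pp.
The labor force: 0.55 × 4.2 = 2.31 pp.
TFP growth = 7.1 − 3.444 = 3.656%.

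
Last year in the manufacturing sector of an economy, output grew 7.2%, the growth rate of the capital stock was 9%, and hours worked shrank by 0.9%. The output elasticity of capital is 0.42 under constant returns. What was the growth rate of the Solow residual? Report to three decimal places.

3.942%

Labor's share = 1 − 0.42 = 0.58.
The capital stock: 0.42 × 9 = 3.78 pp.
Hours worked: 0.58 × (-0.9) = -0.522 pp.
TFP growth = 7.2 − 3.258 = 3.942%.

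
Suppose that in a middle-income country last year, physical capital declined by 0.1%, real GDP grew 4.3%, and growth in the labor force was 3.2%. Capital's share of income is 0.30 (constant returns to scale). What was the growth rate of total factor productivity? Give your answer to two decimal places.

2.09%

Labor's share = 1 − 0.3 = 0.7.
Physical capital: 0.3 × (-0.1) = -0.03 pp.
The labor force: 0.7 × 3.2 = 2.24 pp.
TFP growth = 4.3 − 2.21 = 2.09%.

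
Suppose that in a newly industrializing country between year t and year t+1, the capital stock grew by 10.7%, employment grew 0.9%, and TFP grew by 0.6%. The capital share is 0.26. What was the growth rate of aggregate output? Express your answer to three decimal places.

4.048%

Labor's share = 1 − 0.26 = 0.74.
The capital stock: 0.26 × 10.7 = 2.782 pp.
Employment: 0.74 × 0.9 = 0.666 pp.
Output growth = 0.6 + 3.448 = 4.048%.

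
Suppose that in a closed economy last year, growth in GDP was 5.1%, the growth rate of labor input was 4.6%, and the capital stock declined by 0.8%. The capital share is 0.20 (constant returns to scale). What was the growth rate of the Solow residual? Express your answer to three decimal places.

Labor's share = 1 − 0.2 = 0.8.
The capital stock: 0.2 × (-0.8) = -0.16 pp.
Labor input: 0.8 × 4.6 = 3.68 pp.
TFP growth = 5.1 − 3.52 = 1.58%.

1.580%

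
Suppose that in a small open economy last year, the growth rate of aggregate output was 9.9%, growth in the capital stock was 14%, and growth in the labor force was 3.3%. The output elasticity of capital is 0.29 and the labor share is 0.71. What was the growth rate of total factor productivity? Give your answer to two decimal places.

Labor's share = 1 − 0.29 = 0.71.
The capital stock: 0.29 × 14 = 4.06 pp.
The labor force: 0.71 × 3.3 = 2.343 pp.
TFP growth = 9.9 − 6.403 = 3.497%.

3.50%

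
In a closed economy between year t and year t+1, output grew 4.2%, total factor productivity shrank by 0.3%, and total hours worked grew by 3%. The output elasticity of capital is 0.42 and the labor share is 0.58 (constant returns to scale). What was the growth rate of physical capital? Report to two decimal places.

Labor's share = 1 − 0.42 = 0.58.
gY = gA + 0.58×3 + 0.42×g.
0.42×g = 4.2 + 0.3 − 1.74 = 2.76.
g = 2.76 / 0.42 = 6.5714%.

Physical capital growth was 6.57%.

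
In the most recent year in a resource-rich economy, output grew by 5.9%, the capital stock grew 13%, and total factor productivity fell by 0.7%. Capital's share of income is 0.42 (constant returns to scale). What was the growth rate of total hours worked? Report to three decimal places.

Total hours worked grew 1.966%.

Labor's share = 1 − 0.42 = 0.58.
gY = gA + 0.42×13 + 0.58×g.
0.58×g = 5.9 + 0.7 − 5.46 = 1.14.
g = 1.14 / 0.58 = 1.96552%.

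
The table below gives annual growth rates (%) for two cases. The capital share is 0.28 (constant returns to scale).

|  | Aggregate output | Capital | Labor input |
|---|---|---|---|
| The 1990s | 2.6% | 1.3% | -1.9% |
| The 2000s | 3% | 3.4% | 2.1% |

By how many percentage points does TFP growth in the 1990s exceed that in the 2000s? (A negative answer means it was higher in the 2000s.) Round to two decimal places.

Labor's share = 1 − 0.28 = 0.72.
The 1990s: TFP = 2.6 − 0.364 + 1.368 = 3.604%.
The 2000s: TFP = 3 − 0.952 − 1.512 = 0.536%.
Difference = 3.604 − (0.536) = 3.068 pp.

3.07 percentage points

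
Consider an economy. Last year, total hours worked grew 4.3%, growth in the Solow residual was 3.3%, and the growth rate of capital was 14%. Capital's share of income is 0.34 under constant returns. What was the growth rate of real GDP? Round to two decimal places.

Real GDP growth was 10.90%.

Labor's share = 1 − 0.34 = 0.66.
Capital: 0.34 × 14 = 4.76 pp.
Total hours worked: 0.66 × 4.3 = 2.838 pp.
Output growth = 3.3 + 7.598 = 10.898%.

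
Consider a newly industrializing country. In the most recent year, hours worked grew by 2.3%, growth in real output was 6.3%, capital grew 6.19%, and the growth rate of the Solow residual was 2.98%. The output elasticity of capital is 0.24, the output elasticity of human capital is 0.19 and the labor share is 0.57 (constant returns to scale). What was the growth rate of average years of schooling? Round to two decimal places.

2.75%

Labor's share = 1 − 0.24 − 0.19 = 0.57.
gY = gA + 0.24×6.19 + 0.57×2.3 + 0.19×g.
0.19×g = 6.3 − 2.98 − 2.7966 = 0.5234.
g = 0.5234 / 0.19 = 2.7547%.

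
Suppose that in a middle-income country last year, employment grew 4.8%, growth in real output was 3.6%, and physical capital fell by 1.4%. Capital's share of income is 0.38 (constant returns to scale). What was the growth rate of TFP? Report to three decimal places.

TFP growth was 1.156%.

Labor's share = 1 − 0.38 = 0.62.
Physical capital: 0.38 × (-1.4) = -0.532 pp.
Employment: 0.62 × 4.8 = 2.976 pp.
TFP growth = 3.6 − 2.444 = 1.156%.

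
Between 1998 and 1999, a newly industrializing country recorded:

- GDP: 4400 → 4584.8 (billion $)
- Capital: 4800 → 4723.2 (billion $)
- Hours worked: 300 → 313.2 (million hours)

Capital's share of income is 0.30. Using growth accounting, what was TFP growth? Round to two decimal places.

GDP growth = (4584.8 − 4400) / 4400 = 4.2%.
Capital growth = (4723.2 − 4800) / 4800 = -1.6%.
Hours worked growth = (313.2 − 300) / 300 = 4.4%.
Labor's share = 1 − 0.3 = 0.7.
Capital: 0.3 × (-1.6) = -0.48 pp.
Hours worked: 0.7 × 4.4 = 3.08 pp.
TFP growth = 4.2 − 2.6 = 1.6%.

TFP grew 1.60%.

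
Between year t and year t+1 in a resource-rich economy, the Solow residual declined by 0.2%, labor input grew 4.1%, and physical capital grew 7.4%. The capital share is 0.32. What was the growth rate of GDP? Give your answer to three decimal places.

Labor's share = 1 − 0.32 = 0.68.
Physical capital: 0.32 × 7.4 = 2.368 pp.
Labor input: 0.68 × 4.1 = 2.788 pp.
Output growth = -0.2 + 5.156 = 4.956%.

4.956%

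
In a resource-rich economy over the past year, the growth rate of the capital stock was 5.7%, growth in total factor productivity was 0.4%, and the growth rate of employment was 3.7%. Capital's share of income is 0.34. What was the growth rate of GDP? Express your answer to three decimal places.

4.780%

Labor's share = 1 − 0.34 = 0.66.
The capital stock: 0.34 × 5.7 = 1.938 pp.
Employment: 0.66 × 3.7 = 2.442 pp.
Output growth = 0.4 + 4.38 = 4.78%.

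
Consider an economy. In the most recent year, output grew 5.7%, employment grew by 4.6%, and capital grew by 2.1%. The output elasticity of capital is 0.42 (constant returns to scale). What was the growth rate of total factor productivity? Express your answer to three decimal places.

Total factor productivity growth was 2.150%.

Labor's share = 1 − 0.42 = 0.58.
Capital: 0.42 × 2.1 = 0.882 pp.
Employment: 0.58 × 4.6 = 2.668 pp.
TFP growth = 5.7 − 3.55 = 2.15%.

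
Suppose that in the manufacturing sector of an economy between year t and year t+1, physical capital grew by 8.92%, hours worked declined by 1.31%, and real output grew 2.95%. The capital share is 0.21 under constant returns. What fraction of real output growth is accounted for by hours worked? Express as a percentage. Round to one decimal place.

Labor's share = 1 − 0.21 = 0.79.
Hours worked contributed 0.79 × (-1.31) = -1.0349 pp.
Share of growth = -1.0349 / 2.95 × 100 = -35.081%.

-35.1%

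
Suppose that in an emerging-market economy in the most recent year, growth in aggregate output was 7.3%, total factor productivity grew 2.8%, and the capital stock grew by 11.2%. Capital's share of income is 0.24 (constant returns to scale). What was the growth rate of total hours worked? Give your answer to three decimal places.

Labor's share = 1 − 0.24 = 0.76.
gY = gA + 0.24×11.2 + 0.76×g.
0.76×g = 7.3 − 2.8 − 2.688 = 1.812.
g = 1.812 / 0.76 = 2.38421%.

Total hours worked grew 2.384%.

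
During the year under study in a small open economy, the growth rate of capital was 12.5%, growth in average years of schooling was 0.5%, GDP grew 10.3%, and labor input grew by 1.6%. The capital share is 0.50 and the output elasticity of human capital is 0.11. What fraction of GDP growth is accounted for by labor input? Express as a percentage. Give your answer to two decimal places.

6.06%

Labor's share = 1 − 0.5 − 0.11 = 0.39.
Labor input contributed 0.39 × 1.6 = 0.624 pp.
Share of growth = 0.624 / 10.3 × 100 = 6.0583%.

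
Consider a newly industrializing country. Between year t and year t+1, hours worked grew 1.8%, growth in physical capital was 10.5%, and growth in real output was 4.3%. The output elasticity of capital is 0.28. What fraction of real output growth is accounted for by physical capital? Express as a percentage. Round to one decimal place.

Physical capital accounted for 68.4% of growth.

Physical capital contributed 0.28 × 10.5 = 2.94 pp.
Share of growth = 2.94 / 4.3 × 100 = 68.372%.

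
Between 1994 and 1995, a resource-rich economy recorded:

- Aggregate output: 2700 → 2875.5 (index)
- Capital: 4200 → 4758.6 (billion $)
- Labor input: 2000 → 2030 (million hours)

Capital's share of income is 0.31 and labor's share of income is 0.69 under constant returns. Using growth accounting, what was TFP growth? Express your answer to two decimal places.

TFP grew 1.34%.

Aggregate output growth = (2875.5 − 2700) / 2700 = 6.5%.
Capital growth = (4758.6 − 4200) / 4200 = 13.3%.
Labor input growth = (2030 − 2000) / 2000 = 1.5%.
Labor's share = 1 − 0.31 = 0.69.
Capital: 0.31 × 13.3 = 4.123 pp.
Labor input: 0.69 × 1.5 = 1.035 pp.
TFP growth = 6.5 − 5.158 = 1.342%.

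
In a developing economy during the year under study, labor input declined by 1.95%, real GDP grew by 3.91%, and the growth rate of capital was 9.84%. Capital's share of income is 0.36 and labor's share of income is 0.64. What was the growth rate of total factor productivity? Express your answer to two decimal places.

Labor's share = 1 − 0.36 = 0.64.
Capital: 0.36 × 9.84 = 3.5424 pp.
Labor input: 0.64 × (-1.95) = -1.248 pp.
TFP growth = 3.91 − 2.2944 = 1.6156%.

1.62%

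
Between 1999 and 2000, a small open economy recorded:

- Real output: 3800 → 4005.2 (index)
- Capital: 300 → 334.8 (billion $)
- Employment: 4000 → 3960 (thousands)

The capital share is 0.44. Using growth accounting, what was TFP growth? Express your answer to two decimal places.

0.86%

Real output growth = (4005.2 − 3800) / 3800 = 5.4%.
Capital growth = (334.8 − 300) / 300 = 11.6%.
Employment growth = (3960 − 4000) / 4000 = -1%.
Labor's share = 1 − 0.44 = 0.56.
Capital: 0.44 × 11.6 = 5.104 pp.
Employment: 0.56 × (-1) = -0.56 pp.
TFP growth = 5.4 − 4.544 = 0.856%.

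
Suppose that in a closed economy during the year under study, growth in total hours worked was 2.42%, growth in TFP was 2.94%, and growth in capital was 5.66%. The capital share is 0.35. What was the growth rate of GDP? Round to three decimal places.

GDP grew 6.494%.

Labor's share = 1 − 0.35 = 0.65.
Capital: 0.35 × 5.66 = 1.981 pp.
Total hours worked: 0.65 × 2.42 = 1.573 pp.
Output growth = 2.94 + 3.554 = 6.494%.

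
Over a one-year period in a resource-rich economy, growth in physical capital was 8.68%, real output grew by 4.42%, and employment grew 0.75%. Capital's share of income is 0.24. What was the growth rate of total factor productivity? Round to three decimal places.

Total factor productivity grew 1.767%.

Labor's share = 1 − 0.24 = 0.76.
Physical capital: 0.24 × 8.68 = 2.0832 pp.
Employment: 0.76 × 0.75 = 0.57 pp.
TFP growth = 4.42 − 2.6532 = 1.7668%.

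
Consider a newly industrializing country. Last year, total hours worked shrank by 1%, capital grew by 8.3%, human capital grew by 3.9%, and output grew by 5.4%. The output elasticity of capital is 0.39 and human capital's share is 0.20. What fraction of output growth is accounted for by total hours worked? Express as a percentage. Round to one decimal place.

Labor's share = 1 − 0.39 − 0.2 = 0.41.
Total hours worked contributed 0.41 × (-1) = -0.41 pp.
Share of growth = -0.41 / 5.4 × 100 = -7.593%.

-7.6%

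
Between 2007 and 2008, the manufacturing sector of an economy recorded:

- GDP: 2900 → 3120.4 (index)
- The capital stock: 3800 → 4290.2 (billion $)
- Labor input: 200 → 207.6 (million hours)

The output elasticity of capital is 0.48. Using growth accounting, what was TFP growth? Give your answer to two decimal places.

-0.57%

GDP growth = (3120.4 − 2900) / 2900 = 7.6%.
The capital stock growth = (4290.2 − 3800) / 3800 = 12.9%.
Labor input growth = (207.6 − 200) / 200 = 3.8%.
Labor's share = 1 − 0.48 = 0.52.
The capital stock: 0.48 × 12.9 = 6.192 pp.
Labor input: 0.52 × 3.8 = 1.976 pp.
TFP growth = 7.6 − 8.168 = -0.568%.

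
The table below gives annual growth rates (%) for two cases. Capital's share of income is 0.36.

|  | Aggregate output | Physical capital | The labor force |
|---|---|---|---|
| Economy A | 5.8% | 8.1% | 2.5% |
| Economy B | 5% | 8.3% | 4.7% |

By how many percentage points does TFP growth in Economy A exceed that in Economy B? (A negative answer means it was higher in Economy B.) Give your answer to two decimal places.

Labor's share = 1 − 0.36 = 0.64.
Economy A: TFP = 5.8 − 2.916 − 1.6 = 1.284%.
Economy B: TFP = 5 − 2.988 − 3.008 = -0.996%.
Difference = 1.284 − (-0.996) = 2.28 pp.

2.28 percentage points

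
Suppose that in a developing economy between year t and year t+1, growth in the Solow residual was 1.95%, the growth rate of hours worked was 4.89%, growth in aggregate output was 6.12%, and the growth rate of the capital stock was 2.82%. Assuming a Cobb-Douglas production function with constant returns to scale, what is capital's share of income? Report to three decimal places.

0.348

gY = gA + α·gK + (1−α)·gL, so gY − gA − gL = α(gK − gL).
6.12 − 1.95 − 4.89 = α × (2.82 − 4.89).
-0.72 = -2.07 α, so α = 0.34783.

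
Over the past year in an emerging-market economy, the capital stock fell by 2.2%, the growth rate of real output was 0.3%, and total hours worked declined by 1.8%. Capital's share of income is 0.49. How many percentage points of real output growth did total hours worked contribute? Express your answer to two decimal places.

Labor's share = 1 − 0.49 = 0.51.
Contribution = share × growth = 0.51 × (-1.8) = -0.918 pp.

-0.92 percentage points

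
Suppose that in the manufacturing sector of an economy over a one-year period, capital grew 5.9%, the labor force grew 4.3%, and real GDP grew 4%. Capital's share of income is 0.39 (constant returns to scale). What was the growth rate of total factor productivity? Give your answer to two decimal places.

-0.92%

Labor's share = 1 − 0.39 = 0.61.
Capital: 0.39 × 5.9 = 2.301 pp.
The labor force: 0.61 × 4.3 = 2.623 pp.
TFP growth = 4 − 4.924 = -0.924%.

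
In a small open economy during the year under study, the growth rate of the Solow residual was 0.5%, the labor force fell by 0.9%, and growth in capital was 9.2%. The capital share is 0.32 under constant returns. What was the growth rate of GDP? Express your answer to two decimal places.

Labor's share = 1 − 0.32 = 0.68.
Capital: 0.32 × 9.2 = 2.944 pp.
The labor force: 0.68 × (-0.9) = -0.612 pp.
Output growth = 0.5 + 2.332 = 2.832%.

GDP grew 2.83%.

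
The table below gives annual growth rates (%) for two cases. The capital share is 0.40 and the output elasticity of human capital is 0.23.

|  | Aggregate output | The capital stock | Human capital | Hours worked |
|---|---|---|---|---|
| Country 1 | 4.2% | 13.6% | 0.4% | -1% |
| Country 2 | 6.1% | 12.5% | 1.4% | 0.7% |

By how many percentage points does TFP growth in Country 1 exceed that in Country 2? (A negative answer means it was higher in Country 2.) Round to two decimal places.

Labor's share = 1 − 0.4 − 0.23 = 0.37.
Country 1: TFP = 4.2 − 5.44 − 0.092 + 0.37 = -0.962%.
Country 2: TFP = 6.1 − 5 − 0.322 − 0.259 = 0.519%.
Difference = -0.962 − (0.519) = -1.481 pp.

-1.48 percentage points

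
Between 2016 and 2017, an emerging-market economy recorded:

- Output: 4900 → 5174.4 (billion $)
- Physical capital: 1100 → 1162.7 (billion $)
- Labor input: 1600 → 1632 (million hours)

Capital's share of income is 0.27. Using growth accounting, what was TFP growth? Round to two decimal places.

2.60%

Output growth = (5174.4 − 4900) / 4900 = 5.6%.
Physical capital growth = (1162.7 − 1100) / 1100 = 5.7%.
Labor input growth = (1632 − 1600) / 1600 = 2%.
Labor's share = 1 − 0.27 = 0.73.
Physical capital: 0.27 × 5.7 = 1.539 pp.
Labor input: 0.73 × 2 = 1.46 pp.
TFP growth = 5.6 − 2.999 = 2.601%.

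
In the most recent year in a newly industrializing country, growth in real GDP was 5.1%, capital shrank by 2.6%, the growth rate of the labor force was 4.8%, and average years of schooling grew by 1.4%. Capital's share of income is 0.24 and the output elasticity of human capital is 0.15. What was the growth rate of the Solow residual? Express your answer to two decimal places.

The Solow residual grew 2.59%.

Labor's share = 1 − 0.24 − 0.15 = 0.61.
Capital: 0.24 × (-2.6) = -0.624 pp.
Average years of schooling: 0.15 × 1.4 = 0.21 pp.
The labor force: 0.61 × 4.8 = 2.928 pp.
TFP growth = 5.1 − 2.514 = 2.586%.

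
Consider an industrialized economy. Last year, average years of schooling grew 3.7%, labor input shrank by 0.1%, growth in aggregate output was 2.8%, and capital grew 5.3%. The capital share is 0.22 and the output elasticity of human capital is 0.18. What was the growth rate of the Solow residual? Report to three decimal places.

Labor's share = 1 − 0.22 − 0.18 = 0.6.
Capital: 0.22 × 5.3 = 1.166 pp.
Average years of schooling: 0.18 × 3.7 = 0.666 pp.
Labor input: 0.6 × (-0.1) = -0.06 pp.
TFP growth = 2.8 − 1.772 = 1.028%.

1.028%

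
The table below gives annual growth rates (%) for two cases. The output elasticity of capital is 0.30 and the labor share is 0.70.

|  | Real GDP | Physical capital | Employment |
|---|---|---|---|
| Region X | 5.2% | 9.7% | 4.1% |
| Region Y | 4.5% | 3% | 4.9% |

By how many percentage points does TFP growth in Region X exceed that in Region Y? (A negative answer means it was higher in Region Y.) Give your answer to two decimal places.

Labor's share = 1 − 0.3 = 0.7.
Region X: TFP = 5.2 − 2.91 − 2.87 = -0.58%.
Region Y: TFP = 4.5 − 0.9 − 3.43 = 0.17%.
Difference = -0.58 − (0.17) = -0.75 pp.

-0.75 percentage points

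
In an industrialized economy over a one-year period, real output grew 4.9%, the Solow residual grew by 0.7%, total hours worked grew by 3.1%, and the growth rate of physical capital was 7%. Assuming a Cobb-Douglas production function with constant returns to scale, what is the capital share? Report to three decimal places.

0.282

gY = gA + α·gK + (1−α)·gL, so gY − gA − gL = α(gK − gL).
4.9 − 0.7 − 3.1 = α × (7 − 3.1).
1.1 = 3.9 α, so α = 0.28205.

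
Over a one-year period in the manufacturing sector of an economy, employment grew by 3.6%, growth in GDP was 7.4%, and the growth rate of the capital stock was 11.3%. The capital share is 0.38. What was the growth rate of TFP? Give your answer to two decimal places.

0.87%

Labor's share = 1 − 0.38 = 0.62.
The capital stock: 0.38 × 11.3 = 4.294 pp.
Employment: 0.62 × 3.6 = 2.232 pp.
TFP growth = 7.4 − 6.526 = 0.874%.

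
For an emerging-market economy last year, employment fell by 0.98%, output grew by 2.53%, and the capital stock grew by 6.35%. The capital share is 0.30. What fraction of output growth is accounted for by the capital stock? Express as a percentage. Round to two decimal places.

75.30%

The capital stock contributed 0.3 × 6.35 = 1.905 pp.
Share of growth = 1.905 / 2.53 × 100 = 75.2964%.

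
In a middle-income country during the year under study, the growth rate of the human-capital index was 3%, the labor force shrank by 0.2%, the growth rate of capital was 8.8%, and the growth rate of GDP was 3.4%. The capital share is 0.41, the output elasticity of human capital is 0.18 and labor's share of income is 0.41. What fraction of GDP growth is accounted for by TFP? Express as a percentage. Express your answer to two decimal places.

TFP accounted for -19.59% of growth.

Labor's share = 1 − 0.41 − 0.18 = 0.41.
Capital: 0.41 × 8.8 = 3.608 pp.
The human-capital index: 0.18 × 3 = 0.54 pp.
The labor force: 0.41 × (-0.2) = -0.082 pp.
TFP growth = 3.4 − 4.066 = -0.666%.
TFP share of growth = -0.666 / 3.4 × 100 = -19.5882%.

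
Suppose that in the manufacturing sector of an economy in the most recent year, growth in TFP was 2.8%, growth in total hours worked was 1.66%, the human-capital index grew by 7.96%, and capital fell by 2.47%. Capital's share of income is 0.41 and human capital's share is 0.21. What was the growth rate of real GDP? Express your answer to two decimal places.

Real GDP growth was 4.09%.

Labor's share = 1 − 0.41 − 0.21 = 0.38.
Capital: 0.41 × (-2.47) = -1.0127 pp.
The human-capital index: 0.21 × 7.96 = 1.6716 pp.
Total hours worked: 0.38 × 1.66 = 0.6308 pp.
Output growth = 2.8 + 1.2897 = 4.0897%.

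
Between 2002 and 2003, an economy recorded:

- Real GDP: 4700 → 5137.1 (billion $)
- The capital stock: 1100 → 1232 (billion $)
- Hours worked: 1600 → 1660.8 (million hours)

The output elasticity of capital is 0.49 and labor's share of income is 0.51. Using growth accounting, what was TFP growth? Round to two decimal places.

1.48%

Real GDP growth = (5137.1 − 4700) / 4700 = 9.3%.
The capital stock growth = (1232 − 1100) / 1100 = 12%.
Hours worked growth = (1660.8 − 1600) / 1600 = 3.8%.
Labor's share = 1 − 0.49 = 0.51.
The capital stock: 0.49 × 12 = 5.88 pp.
Hours worked: 0.51 × 3.8 = 1.938 pp.
TFP growth = 9.3 − 7.818 = 1.482%.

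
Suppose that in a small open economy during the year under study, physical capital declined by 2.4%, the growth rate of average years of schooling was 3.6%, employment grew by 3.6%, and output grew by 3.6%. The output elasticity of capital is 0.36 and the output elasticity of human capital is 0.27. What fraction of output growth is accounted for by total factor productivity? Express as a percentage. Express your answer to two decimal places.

60.00%

Labor's share = 1 − 0.36 − 0.27 = 0.37.
Physical capital: 0.36 × (-2.4) = -0.864 pp.
Average years of schooling: 0.27 × 3.6 = 0.972 pp.
Employment: 0.37 × 3.6 = 1.332 pp.
TFP growth = 3.6 − 1.44 = 2.16%.
TFP share of growth = 2.16 / 3.6 × 100 = 60%.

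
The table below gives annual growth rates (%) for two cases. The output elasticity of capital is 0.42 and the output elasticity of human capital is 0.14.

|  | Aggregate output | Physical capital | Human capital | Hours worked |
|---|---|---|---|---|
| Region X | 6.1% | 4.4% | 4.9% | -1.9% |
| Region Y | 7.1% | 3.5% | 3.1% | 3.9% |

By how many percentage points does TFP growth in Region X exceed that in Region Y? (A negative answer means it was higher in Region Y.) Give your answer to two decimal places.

Labor's share = 1 − 0.42 − 0.14 = 0.44.
Region X: TFP = 6.1 − 1.848 − 0.686 + 0.836 = 4.402%.
Region Y: TFP = 7.1 − 1.47 − 0.434 − 1.716 = 3.48%.
Difference = 4.402 − (3.48) = 0.922 pp.

0.92 percentage points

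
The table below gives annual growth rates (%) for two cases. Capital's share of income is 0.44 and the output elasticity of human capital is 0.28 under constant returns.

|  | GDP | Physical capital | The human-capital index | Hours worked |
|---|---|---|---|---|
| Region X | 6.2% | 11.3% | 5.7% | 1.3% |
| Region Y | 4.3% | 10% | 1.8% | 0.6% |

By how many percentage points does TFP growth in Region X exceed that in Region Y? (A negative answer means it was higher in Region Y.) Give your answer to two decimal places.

0.04 percentage points

Labor's share = 1 − 0.44 − 0.28 = 0.28.
Region X: TFP = 6.2 − 4.972 − 1.596 − 0.364 = -0.732%.
Region Y: TFP = 4.3 − 4.4 − 0.504 − 0.168 = -0.772%.
Difference = -0.732 − (-0.772) = 0.04 pp.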